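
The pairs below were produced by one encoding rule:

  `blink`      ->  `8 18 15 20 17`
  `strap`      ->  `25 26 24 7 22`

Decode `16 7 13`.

jag

b is letter #2 and maps to 8: an offset of 6. Each letter is replaced by its alphabet position (a=1..z=26) + 6.
Undoing it on 16 7 13: 16→(16−6)÷1=10=j, 7→(7−6)÷1=1=a, 13→(13−6)÷1=7=g.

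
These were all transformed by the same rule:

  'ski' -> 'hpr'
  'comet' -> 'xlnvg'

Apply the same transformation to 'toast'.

Each pair mirrors across the alphabet (s↔h, k↔p, i↔r): positions sum to 25. This is the alphabet-reversal cipher (Atbash): a becomes z, b becomes y, etc.
On toast: t↔g, o↔l, a↔z, s↔h, t↔g.

glzhg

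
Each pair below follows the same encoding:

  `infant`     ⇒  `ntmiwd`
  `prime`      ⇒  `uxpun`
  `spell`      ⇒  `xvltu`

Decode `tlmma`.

In infant: i→n is +5, n→t is +6, f→m is +7, a→i is +8 — the shift increases by 1 each position. The shift increases by 1 at each position, starting from +5: 5, 6, 7, ….
Decoding tlmma: t−5=o, l−6=f, m−7=f, m−8=e, a−9=r.

offer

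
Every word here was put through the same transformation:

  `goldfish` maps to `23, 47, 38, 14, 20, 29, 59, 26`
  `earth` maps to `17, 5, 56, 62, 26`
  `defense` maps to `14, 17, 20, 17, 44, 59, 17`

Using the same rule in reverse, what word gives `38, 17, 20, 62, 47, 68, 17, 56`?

leftover

g(#7)→23 and o(#15)→47: differences scale by 3, so n = 3·pos + 2. Each letter becomes 3×(its alphabet position, a=1..z=26) + 2.
Undoing it on 38, 17, 20, 62, 47, 68, 17, 56: 38→(38−2)÷3=12=l, 17→(17−2)÷3=5=e, 20→(20−2)÷3=6=f, 62→(62−2)÷3=20=t, 47→(47−2)÷3=15=o, 68→(68−2)÷3=22=v, 17→(17−2)÷3=5=e, 56→(56−2)÷3=18=r.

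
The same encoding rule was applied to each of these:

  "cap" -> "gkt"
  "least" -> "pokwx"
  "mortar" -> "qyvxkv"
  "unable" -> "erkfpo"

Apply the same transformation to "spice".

wtsgo

The shift depends on letter class: consonant c→g is +4, but vowel a→k is +10. Two shifts are in play — +10 for a/e/i/o/u, +4 for every other letter.
On spice: s(cons)+4=w, p(cons)+4=t, i(vowel)+10=s, c(cons)+4=g, e(vowel)+10=o.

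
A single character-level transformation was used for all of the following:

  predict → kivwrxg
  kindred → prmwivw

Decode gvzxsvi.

teacher

This is the alphabet-reversal cipher (Atbash): a becomes z, b becomes y, etc.
Reversing it on gvzxsvi: g↔t, v↔e, z↔a, x↔c, s↔h, v↔e, i↔r.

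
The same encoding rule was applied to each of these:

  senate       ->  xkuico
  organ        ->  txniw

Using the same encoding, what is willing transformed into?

bostrxr

In senate: s→x is +5, e→k is +6, n→u is +7, a→i is +8 — the shift increases by 1 each position. Letter i (0-indexed) is shifted by i+5, so successive shifts are 5, 6, 7, ….
For willing: w+5=b, i+6=o, l+7=s, l+8=t, i+9=r, n+10=x, g+11=r.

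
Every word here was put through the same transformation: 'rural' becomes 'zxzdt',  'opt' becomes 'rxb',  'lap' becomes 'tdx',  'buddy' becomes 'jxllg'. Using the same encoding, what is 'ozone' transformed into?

rhrvh

The shift depends on letter class: consonant r→z is +8, but vowel u→x is +3. The rule splits by letter class: vowels +3, consonants +8.
For ozone: o(vowel)+3=r, z(cons)+8=h, o(vowel)+3=r, n(cons)+8=v, e(vowel)+3=h.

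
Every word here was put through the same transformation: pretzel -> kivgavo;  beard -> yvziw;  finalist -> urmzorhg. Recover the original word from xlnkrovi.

This is the alphabet-reversal cipher (Atbash): a becomes z, b becomes y, etc.
Decoding xlnkrovi: x↔c, l↔o, n↔m, k↔p, r↔i, o↔l, v↔e, i↔r.

compiler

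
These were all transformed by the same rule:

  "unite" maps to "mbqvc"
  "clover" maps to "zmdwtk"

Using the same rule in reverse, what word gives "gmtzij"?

barley

The output letters match the input read backwards, each shifted +8: unite reversed is etinu. The word is reversed, then every letter is shifted forward by 8.
Undoing it on gmtzij: shift back: g−8=y, m−8=e, t−8=l, z−8=r, i−8=a, j−8=b → yelrab; then reverse → barley.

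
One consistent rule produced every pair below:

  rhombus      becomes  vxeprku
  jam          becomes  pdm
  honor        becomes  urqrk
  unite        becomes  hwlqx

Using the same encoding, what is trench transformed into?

kfqhuw

The output letters match the input read backwards, each shifted +3: rhombus reversed is submohr. Two steps: reverse the string, then apply a Caesar shift of +3.
Applying it to trench: reverse → hcnert; then shift: h+3=k, c+3=f, n+3=q, e+3=h, r+3=u, t+3=w.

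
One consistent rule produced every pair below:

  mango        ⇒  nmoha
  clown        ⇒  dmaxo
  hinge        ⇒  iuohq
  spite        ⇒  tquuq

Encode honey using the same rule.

iaoqz

Two shifts are in play — +12 for a/e/i/o/u, +1 for every other letter.
Applying it to honey: h(cons)+1=i, o(vowel)+12=a, n(cons)+1=o, e(vowel)+12=q, y(cons)+1=z.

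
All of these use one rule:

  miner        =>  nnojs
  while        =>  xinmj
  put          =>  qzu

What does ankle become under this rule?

Vowels shift forward by 5 and consonants shift forward by 1.
For ankle: a(vowel)+5=f, n(cons)+1=o, k(cons)+1=l, l(cons)+1=m, e(vowel)+5=j.

folmj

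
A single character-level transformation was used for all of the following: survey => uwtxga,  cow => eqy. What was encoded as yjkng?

while

Compare letters: s→u is +2, u→w is +2, r→t is +2 — a constant shift. This is a Caesar cipher with shift 2.
Undoing it on yjkng: y−2=w, j−2=h, k−2=i, n−2=l, g−2=e.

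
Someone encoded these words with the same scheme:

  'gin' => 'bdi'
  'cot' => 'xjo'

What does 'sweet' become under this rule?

nrzzo

Compare letters: g→b is +21, i→d is +21, n→i is +21 — a constant shift. Every letter moves 21 places later in the alphabet, wrapping around z→a.
For sweet: s+21=n, w+21=r, e+21=z, e+21=z, t+21=o.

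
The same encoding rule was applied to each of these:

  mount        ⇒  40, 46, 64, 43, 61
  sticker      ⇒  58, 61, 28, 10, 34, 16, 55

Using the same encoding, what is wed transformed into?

m(#13)→40 and o(#15)→46: differences scale by 3, so n = 3·pos + 1. With a=1..z=26, the number is 3·pos + 1.
On wed: w=23→70, e=5→16, d=4→13.

70, 16, 13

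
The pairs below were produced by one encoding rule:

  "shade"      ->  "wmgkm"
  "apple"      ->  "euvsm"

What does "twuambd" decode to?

protest

In shade: s→w is +4, h→m is +5, a→g is +6, d→k is +7 — the shift increases by 1 each position. Each letter shifts forward by (position + 4), i.e. 4, 5, 6, … — the shift grows by one for each successive letter.
Undoing it on twuambd: t−4=p, w−5=r, u−6=o, a−7=t, m−8=e, b−9=s, d−10=t.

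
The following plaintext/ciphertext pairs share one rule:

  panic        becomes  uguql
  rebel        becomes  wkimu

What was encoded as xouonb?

In panic: p→u is +5, a→g is +6, n→u is +7, i→q is +8 — the shift increases by 1 each position. The shift increases by 1 at each position, starting from +5: 5, 6, 7, ….
Undoing it on xouonb: x−5=s, o−6=i, u−7=n, o−8=g, n−9=e, b−10=r.

singer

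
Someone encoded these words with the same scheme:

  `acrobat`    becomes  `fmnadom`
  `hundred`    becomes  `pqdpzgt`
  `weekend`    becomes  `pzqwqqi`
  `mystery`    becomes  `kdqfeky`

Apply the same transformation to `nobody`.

kpanaz

Two steps: reverse the string, then apply a Caesar shift of +12.
Applying it to nobody: reverse → ydobon; then shift: y+12=k, d+12=p, o+12=a, b+12=n, o+12=a, n+12=z.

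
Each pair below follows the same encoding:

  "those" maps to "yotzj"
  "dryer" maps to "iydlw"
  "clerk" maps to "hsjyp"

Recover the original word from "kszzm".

flush

Shifts by position in those: pos 0: t→y (+5), pos 1: h→o (+7), pos 2: o→t (+5), pos 3: s→z (+7) — repeating every 2. It's a Vigenère-style cipher with numeric key [5,7]: position i shifts by key[i mod 2].
Reversing it on kszzm: k−5=f, s−7=l, z−5=u, z−7=s, m−5=h.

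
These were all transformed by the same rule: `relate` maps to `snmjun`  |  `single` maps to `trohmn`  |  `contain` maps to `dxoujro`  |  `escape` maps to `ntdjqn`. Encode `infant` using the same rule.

rogjou

Vowels shift forward by 9 and consonants shift forward by 1.
Applying it to infant: i(vowel)+9=r, n(cons)+1=o, f(cons)+1=g, a(vowel)+9=j, n(cons)+1=o, t(cons)+1=u.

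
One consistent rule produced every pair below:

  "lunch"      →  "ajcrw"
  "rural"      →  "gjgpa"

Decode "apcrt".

Compare letters: l→a is +15, u→j is +15, n→c is +15 — a constant shift. This is a Caesar cipher with shift 15.
Decoding apcrt: a−15=l, p−15=a, c−15=n, r−15=c, t−15=e.

lance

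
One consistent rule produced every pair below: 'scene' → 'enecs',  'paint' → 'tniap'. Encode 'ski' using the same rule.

iks

The output letters match the input read backwards: scene reversed is enecs. The word is simply reversed.
Applying it to ski: reverse → iks.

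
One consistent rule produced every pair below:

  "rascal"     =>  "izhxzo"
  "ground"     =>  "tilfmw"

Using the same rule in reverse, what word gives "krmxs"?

Each pair mirrors across the alphabet (r↔i, a↔z, s↔h): positions sum to 25. Each letter is replaced by its mirror in the alphabet: a↔z, b↔y, c↔x, and so on (the Atbash cipher).
Reversing it on krmxs: k↔p, r↔i, m↔n, x↔c, s↔h.

pinch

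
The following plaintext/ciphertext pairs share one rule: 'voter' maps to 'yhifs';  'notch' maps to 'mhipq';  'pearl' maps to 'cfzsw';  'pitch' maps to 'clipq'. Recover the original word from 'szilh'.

Treating letters as 0–25, the rule is x ↦ 21x + 25 (mod 26).
Decoding szilh: s(18)→5·(18−25)≡17=r; z(25)→5·(25−25)≡0=a; i(8)→5·(8−25)≡19=t; l(11)→5·(11−25)≡8=i; h(7)→5·(7−25)≡14=o (all mod 26).

ratio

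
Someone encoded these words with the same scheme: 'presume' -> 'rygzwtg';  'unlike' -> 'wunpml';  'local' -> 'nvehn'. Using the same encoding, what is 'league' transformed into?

nlcnwl

It's a Vigenère-style cipher with numeric key [2,7]: position i shifts by key[i mod 2].
Applying it to league: l+2=n, e+7=l, a+2=c, g+7=n, u+2=w, e+7=l.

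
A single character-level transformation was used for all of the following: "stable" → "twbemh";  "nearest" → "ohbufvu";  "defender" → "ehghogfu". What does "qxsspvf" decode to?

Shifts by position in stable: pos 0: s→t (+1), pos 1: t→w (+3), pos 2: a→b (+1), pos 3: b→e (+3) — repeating every 2. It's a Vigenère-style cipher with numeric key [1,3]: position i shifts by key[i mod 2].
Reversing it on qxsspvf: q−1=p, x−3=u, s−1=r, s−3=p, p−1=o, v−3=s, f−1=e.

purpose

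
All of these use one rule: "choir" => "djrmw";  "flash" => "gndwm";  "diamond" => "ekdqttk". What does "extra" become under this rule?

In choir: c→d is +1, h→j is +2, o→r is +3, i→m is +4 — the shift increases by 1 each position. The shift increases by 1 at each position, starting from +1: 1, 2, 3, ….
On extra: e+1=f, x+2=z, t+3=w, r+4=v, a+5=f.

fzwvf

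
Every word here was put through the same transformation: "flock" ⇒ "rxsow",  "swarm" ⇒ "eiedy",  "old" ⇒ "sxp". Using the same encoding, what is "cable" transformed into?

oenxi

The shift depends on letter class: consonant f→r is +12, but vowel o→s is +4. Two shifts are in play — +4 for a/e/i/o/u, +12 for every other letter.
On cable: c(cons)+12=o, a(vowel)+4=e, b(cons)+12=n, l(cons)+12=x, e(vowel)+4=i.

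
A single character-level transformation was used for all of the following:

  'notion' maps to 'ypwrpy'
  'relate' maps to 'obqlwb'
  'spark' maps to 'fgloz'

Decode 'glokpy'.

n(13)→y(24) and o(14)→p(15) fit y≡17x+11 (mod 26); the inverse of 17 mod 26 is 23. Treating letters as 0–25, the rule is x ↦ 17x + 11 (mod 26).
Decoding glokpy: g(6)→23·(6−11)≡15=p; l(11)→23·(11−11)≡0=a; o(14)→23·(14−11)≡17=r; k(10)→23·(10−11)≡3=d; p(15)→23·(15−11)≡14=o; y(24)→23·(24−11)≡13=n (all mod 26).

pardon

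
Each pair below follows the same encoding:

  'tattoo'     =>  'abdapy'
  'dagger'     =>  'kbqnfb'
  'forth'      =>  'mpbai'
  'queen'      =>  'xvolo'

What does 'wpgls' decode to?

Shifts by position in tattoo: pos 0: t→a (+7), pos 1: a→b (+1), pos 2: t→d (+10), pos 3: t→a (+7), pos 4: o→p (+1), pos 5: o→y (+10) — repeating every 3. It's a Vigenère-style cipher with numeric key [7,1,10]: position i shifts by key[i mod 3].
Reversing it on wpgls: w−7=p, p−1=o, g−10=w, l−7=e, s−1=r.

power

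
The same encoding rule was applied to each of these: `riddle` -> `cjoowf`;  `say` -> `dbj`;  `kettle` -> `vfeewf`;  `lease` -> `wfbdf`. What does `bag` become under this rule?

mbr

Vowels shift forward by 1 and consonants shift forward by 11.
On bag: b(cons)+11=m, a(vowel)+1=b, g(cons)+11=r.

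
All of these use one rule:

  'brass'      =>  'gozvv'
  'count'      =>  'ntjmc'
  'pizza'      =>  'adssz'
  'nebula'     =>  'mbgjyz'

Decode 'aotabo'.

Each letter's alphabet position (a=0..z=25) is mapped through 7·x+25 mod 26 — an affine cipher.
Reversing it on aotabo: a(0)→15·(0−25)≡15=p; o(14)→15·(14−25)≡17=r; t(19)→15·(19−25)≡14=o; a(0)→15·(0−25)≡15=p; b(1)→15·(1−25)≡4=e; o(14)→15·(14−25)≡17=r (all mod 26).

proper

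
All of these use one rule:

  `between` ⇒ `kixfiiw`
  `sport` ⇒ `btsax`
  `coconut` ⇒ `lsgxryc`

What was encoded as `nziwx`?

event

Shifts by position in between: pos 0: b→k (+9), pos 1: e→i (+4), pos 2: t→x (+4), pos 3: w→f (+9), pos 4: e→i (+4), pos 5: e→i (+4) — repeating every 3. The shifts repeat in a cycle of length 3: positions 0,1,… shift by +9, +4, +4, then the pattern repeats.
Reversing it on nziwx: n−9=e, z−4=v, i−4=e, w−9=n, x−4=t.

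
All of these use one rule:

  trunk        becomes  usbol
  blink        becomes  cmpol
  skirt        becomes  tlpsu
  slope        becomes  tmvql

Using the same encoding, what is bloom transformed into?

cmvvn

Two shifts are in play — +7 for a/e/i/o/u, +1 for every other letter.
Applying it to bloom: b(cons)+1=c, l(cons)+1=m, o(vowel)+7=v, o(vowel)+7=v, m(cons)+1=n.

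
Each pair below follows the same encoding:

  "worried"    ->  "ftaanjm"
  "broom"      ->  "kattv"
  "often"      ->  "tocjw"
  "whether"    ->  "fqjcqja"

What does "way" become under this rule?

ffh

The shift depends on letter class: consonant w→f is +9, but vowel o→t is +5. Vowels shift forward by 5 and consonants shift forward by 9.
For way: w(cons)+9=f, a(vowel)+5=f, y(cons)+9=h.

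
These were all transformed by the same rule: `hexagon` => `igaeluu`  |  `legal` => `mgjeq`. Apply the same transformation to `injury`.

In hexagon: h→i is +1, e→g is +2, x→a is +3, a→e is +4 — the shift increases by 1 each position. Each letter shifts forward by (position + 1), i.e. 1, 2, 3, … — the shift grows by one for each successive letter.
On injury: i+1=j, n+2=p, j+3=m, u+4=y, r+5=w, y+6=e.

jpmywe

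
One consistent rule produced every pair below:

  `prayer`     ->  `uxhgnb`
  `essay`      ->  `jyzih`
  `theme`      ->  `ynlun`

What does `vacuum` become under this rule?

In prayer: p→u is +5, r→x is +6, a→h is +7, y→g is +8 — the shift increases by 1 each position. Letter i (0-indexed) is shifted by i+5, so successive shifts are 5, 6, 7, ….
On vacuum: v+5=a, a+6=g, c+7=j, u+8=c, u+9=d, m+10=w.

agjcdw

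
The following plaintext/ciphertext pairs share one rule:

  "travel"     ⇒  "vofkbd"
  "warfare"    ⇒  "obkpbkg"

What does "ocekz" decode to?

pause

Two steps: reverse the string, then apply a Caesar shift of +10.
Undoing it on ocekz: shift back: o−10=e, c−10=s, e−10=u, k−10=a, z−10=p → esuap; then reverse → pause.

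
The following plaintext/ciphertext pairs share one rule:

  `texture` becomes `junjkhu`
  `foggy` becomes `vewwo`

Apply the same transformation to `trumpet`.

jhkcfuj

Each letter is shifted forward by 16 in the alphabet (a Caesar shift of +16).
Applying it to trumpet: t+16=j, r+16=h, u+16=k, m+16=c, p+16=f, e+16=u, t+16=j.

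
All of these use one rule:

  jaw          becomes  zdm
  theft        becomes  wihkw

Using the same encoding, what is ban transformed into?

The word is reversed, then every letter is shifted forward by 3.
For ban: reverse → nab; then shift: n+3=q, a+3=d, b+3=e.

qde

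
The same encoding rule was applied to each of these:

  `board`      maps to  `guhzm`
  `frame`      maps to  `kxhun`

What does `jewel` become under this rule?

In board: b→g is +5, o→u is +6, a→h is +7, r→z is +8 — the shift increases by 1 each position. Each letter shifts forward by (position + 5), i.e. 5, 6, 7, … — the shift grows by one for each successive letter.
On jewel: j+5=o, e+6=k, w+7=d, e+8=m, l+9=u.

okdmu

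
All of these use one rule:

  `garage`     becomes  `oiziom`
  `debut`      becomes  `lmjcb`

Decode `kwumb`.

comet

Compare letters: g→o is +8, a→i is +8, r→z is +8 — a constant shift. It's a constant shift of +8 (ROT8).
Decoding kwumb: k−8=c, w−8=o, u−8=m, m−8=e, b−8=t.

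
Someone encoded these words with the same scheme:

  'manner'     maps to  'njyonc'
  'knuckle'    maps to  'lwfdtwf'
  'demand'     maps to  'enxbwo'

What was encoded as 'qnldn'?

Shifts by position in manner: pos 0: m→n (+1), pos 1: a→j (+9), pos 2: n→y (+11), pos 3: n→o (+1), pos 4: e→n (+9), pos 5: r→c (+11) — repeating every 3. The shifts repeat in a cycle of length 3: positions 0,1,… shift by +1, +9, +11, then the pattern repeats.
Reversing it on qnldn: q−1=p, n−9=e, l−11=a, d−1=c, n−9=e.

peace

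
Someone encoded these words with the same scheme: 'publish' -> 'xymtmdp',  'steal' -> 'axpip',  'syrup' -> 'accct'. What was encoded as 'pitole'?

Shifts by position in publish: pos 0: p→x (+8), pos 1: u→y (+4), pos 2: b→m (+11), pos 3: l→t (+8), pos 4: i→m (+4), pos 5: s→d (+11) — repeating every 3. The shifts repeat in a cycle of length 3: positions 0,1,… shift by +8, +4, +11, then the pattern repeats.
Reversing it on pitole: p−8=h, i−4=e, t−11=i, o−8=g, l−4=h, e−11=t.

height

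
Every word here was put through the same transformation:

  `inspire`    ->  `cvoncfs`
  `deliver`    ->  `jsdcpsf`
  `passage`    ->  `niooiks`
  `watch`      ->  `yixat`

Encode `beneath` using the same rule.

i(8)→c(2) and n(13)→v(21) fit y≡9x+8 (mod 26); the inverse of 9 mod 26 is 3. Each letter's alphabet position (a=0..z=25) is mapped through 9·x+8 mod 26 — an affine cipher.
For beneath: b(1)→9·1+8≡17=r; e(4)→9·4+8≡18=s; n(13)→9·13+8≡21=v; e(4)→9·4+8≡18=s; a(0)→9·0+8≡8=i; t(19)→9·19+8≡23=x; h(7)→9·7+8≡19=t (all mod 26).

rsvsixt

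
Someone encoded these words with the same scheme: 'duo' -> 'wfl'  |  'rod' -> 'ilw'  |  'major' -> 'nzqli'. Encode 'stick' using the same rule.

hgrxp

This is the alphabet-reversal cipher (Atbash): a becomes z, b becomes y, etc.
Applying it to stick: s↔h, t↔g, i↔r, c↔x, k↔p.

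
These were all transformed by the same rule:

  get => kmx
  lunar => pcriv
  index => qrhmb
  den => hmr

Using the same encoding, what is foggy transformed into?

jwkkc

The shift depends on letter class: consonant g→k is +4, but vowel e→m is +8. The rule splits by letter class: vowels +8, consonants +4.
On foggy: f(cons)+4=j, o(vowel)+8=w, g(cons)+4=k, g(cons)+4=k, y(cons)+4=c.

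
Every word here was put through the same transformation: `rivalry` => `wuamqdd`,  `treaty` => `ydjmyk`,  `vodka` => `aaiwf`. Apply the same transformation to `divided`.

It's a Vigenère-style cipher with numeric key [5,12]: position i shifts by key[i mod 2].
Applying it to divided: d+5=i, i+12=u, v+5=a, i+12=u, d+5=i, e+12=q, d+5=i.

iuauiqi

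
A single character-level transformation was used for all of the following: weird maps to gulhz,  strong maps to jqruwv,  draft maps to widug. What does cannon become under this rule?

qrqqdf

The output letters match the input read backwards, each shifted +3: weird reversed is driew. Read the word backwards and shift each letter +3.
For cannon: reverse → nonnac; then shift: n+3=q, o+3=r, n+3=q, n+3=q, a+3=d, c+3=f.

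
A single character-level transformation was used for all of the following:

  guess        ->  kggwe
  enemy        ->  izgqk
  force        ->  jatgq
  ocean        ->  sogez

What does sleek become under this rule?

wxgiw

Shifts by position in guess: pos 0: g→k (+4), pos 1: u→g (+12), pos 2: e→g (+2), pos 3: s→w (+4), pos 4: s→e (+12) — repeating every 3. It's a Vigenère-style cipher with numeric key [4,12,2]: position i shifts by key[i mod 3].
For sleek: s+4=w, l+12=x, e+2=g, e+4=i, k+12=w.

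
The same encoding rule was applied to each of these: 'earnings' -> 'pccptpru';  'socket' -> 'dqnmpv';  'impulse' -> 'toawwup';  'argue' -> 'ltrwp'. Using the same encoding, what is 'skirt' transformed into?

Shifts by position in earnings: pos 0: e→p (+11), pos 1: a→c (+2), pos 2: r→c (+11), pos 3: n→p (+2) — repeating every 2. The shifts repeat in a cycle of length 2: positions 0,1,… shift by +11, +2, then the pattern repeats.
On skirt: s+11=d, k+2=m, i+11=t, r+2=t, t+11=e.

dmtte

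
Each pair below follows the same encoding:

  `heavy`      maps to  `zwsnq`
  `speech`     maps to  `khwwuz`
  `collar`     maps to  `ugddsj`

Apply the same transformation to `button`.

tmllgf

Compare letters: h→z is +18, e→w is +18, a→s is +18 — a constant shift. It's a constant shift of +18 (ROT18).
Applying it to button: b+18=t, u+18=m, t+18=l, t+18=l, o+18=g, n+18=f.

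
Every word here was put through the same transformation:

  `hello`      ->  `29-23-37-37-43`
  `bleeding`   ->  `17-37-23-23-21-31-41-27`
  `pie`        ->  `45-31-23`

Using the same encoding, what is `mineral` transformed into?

39-31-41-23-49-15-37

h(#8)→29 and e(#5)→23: differences scale by 2, so n = 2·pos + 13. Each letter becomes 2×(its alphabet position, a=1..z=26) + 13.
For mineral: m=13→39, i=9→31, n=14→41, e=5→23, r=18→49, a=1→15, l=12→37.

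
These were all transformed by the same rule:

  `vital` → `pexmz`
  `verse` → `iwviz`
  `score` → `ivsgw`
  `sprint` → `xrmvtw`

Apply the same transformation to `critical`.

pegmxmvg

The output letters match the input read backwards, each shifted +4: vital reversed is lativ. The word is reversed, then every letter is shifted forward by 4.
Applying it to critical: reverse → lacitirc; then shift: l+4=p, a+4=e, c+4=g, i+4=m, t+4=x, i+4=m, r+4=v, c+4=g.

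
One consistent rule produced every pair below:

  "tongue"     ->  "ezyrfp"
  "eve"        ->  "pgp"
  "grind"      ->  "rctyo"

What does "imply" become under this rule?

txawj

Compare letters: t→e is +11, o→z is +11, n→y is +11 — a constant shift. This is a Caesar cipher with shift 11.
On imply: i+11=t, m+11=x, p+11=a, l+11=w, y+11=j.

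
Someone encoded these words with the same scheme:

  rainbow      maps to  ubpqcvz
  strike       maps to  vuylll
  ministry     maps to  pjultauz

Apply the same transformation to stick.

vupfl

Shifts by position in rainbow: pos 0: r→u (+3), pos 1: a→b (+1), pos 2: i→p (+7), pos 3: n→q (+3), pos 4: b→c (+1), pos 5: o→v (+7) — repeating every 3. It's a Vigenère-style cipher with numeric key [3,1,7]: position i shifts by key[i mod 3].
On stick: s+3=v, t+1=u, i+7=p, c+3=f, k+1=l.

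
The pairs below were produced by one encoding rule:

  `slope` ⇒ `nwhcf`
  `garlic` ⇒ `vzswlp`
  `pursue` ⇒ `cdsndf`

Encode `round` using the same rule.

s(18)→n(13) and l(11)→w(22) fit y≡21x+25 (mod 26); the inverse of 21 mod 26 is 5. This is an affine cipher: with a=0,…,z=25, each position x becomes (21x+25) mod 26.
For round: r(17)→21·17+25≡18=s; o(14)→21·14+25≡7=h; u(20)→21·20+25≡3=d; n(13)→21·13+25≡12=m; d(3)→21·3+25≡10=k (all mod 26).

shdmk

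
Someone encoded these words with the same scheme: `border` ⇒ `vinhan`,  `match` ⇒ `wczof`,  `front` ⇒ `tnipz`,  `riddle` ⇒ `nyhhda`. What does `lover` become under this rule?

dilan

b(1)→v(21) and o(14)→i(8) fit y≡19x+2 (mod 26); the inverse of 19 mod 26 is 11. Treating letters as 0–25, the rule is x ↦ 19x + 2 (mod 26).
For lover: l(11)→19·11+2≡3=d; o(14)→19·14+2≡8=i; v(21)→19·21+2≡11=l; e(4)→19·4+2≡0=a; r(17)→19·17+2≡13=n (all mod 26).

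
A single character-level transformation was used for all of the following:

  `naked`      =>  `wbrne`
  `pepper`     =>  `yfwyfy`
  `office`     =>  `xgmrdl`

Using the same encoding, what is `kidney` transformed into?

The shifts repeat in a cycle of length 3: positions 0,1,… shift by +9, +1, +7, then the pattern repeats.
On kidney: k+9=t, i+1=j, d+7=k, n+9=w, e+1=f, y+7=f.

tjkwff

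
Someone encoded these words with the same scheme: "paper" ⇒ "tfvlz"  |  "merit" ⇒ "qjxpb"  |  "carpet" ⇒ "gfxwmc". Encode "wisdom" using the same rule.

anykwv

In paper: p→t is +4, a→f is +5, p→v is +6, e→l is +7 — the shift increases by 1 each position. Each letter shifts forward by (position + 4), i.e. 4, 5, 6, … — the shift grows by one for each successive letter.
Applying it to wisdom: w+4=a, i+5=n, s+6=y, d+7=k, o+8=w, m+9=v.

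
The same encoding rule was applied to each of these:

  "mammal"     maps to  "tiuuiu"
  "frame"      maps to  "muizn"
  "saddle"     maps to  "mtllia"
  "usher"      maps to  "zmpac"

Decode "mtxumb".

temple

The output letters match the input read backwards, each shifted +8: mammal reversed is lammam. Two steps: reverse the string, then apply a Caesar shift of +8.
Decoding mtxumb: shift back: m−8=e, t−8=l, x−8=p, u−8=m, m−8=e, b−8=t → elpmet; then reverse → temple.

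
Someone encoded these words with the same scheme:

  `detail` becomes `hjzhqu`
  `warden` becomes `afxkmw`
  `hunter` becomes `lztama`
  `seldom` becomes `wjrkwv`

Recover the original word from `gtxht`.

coral

In detail: d→h is +4, e→j is +5, t→z is +6, a→h is +7 — the shift increases by 1 each position. Letter i (0-indexed) is shifted by i+4, so successive shifts are 4, 5, 6, ….
Decoding gtxht: g−4=c, t−5=o, x−6=r, h−7=a, t−8=l.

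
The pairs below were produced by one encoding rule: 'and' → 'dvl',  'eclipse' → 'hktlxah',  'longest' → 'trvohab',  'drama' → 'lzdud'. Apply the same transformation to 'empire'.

huxlzh

The shift depends on letter class: consonant n→v is +8, but vowel a→d is +3. Two shifts are in play — +3 for a/e/i/o/u, +8 for every other letter.
For empire: e(vowel)+3=h, m(cons)+8=u, p(cons)+8=x, i(vowel)+3=l, r(cons)+8=z, e(vowel)+3=h.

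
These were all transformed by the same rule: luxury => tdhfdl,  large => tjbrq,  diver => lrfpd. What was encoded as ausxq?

In luxury: l→t is +8, u→d is +9, x→h is +10, u→f is +11 — the shift increases by 1 each position. The shift increases by 1 at each position, starting from +8: 8, 9, 10, ….
Reversing it on ausxq: a−8=s, u−9=l, s−10=i, x−11=m, q−12=e.

slime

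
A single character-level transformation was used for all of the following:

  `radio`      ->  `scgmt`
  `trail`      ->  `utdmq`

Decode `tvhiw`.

steer

In radio: r→s is +1, a→c is +2, d→g is +3, i→m is +4 — the shift increases by 1 each position. Letter i (0-indexed) is shifted by i+1, so successive shifts are 1, 2, 3, ….
Undoing it on tvhiw: t−1=s, v−2=t, h−3=e, i−4=e, w−5=r.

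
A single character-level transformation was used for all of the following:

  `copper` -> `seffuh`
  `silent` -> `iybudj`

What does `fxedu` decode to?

Every letter moves 16 places later in the alphabet, wrapping around z→a.
Undoing it on fxedu: f−16=p, x−16=h, e−16=o, d−16=n, u−16=e.

phone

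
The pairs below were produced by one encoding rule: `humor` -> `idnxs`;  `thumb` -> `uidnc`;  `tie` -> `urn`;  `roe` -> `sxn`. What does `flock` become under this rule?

The rule splits by letter class: vowels +9, consonants +1.
On flock: f(cons)+1=g, l(cons)+1=m, o(vowel)+9=x, c(cons)+1=d, k(cons)+1=l.

gmxdl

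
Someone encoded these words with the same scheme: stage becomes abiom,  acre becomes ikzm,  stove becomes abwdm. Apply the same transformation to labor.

tijwz

Compare letters: s→a is +8, t→b is +8, a→i is +8 — a constant shift. Every letter moves 8 places later in the alphabet, wrapping around z→a.
For labor: l+8=t, a+8=i, b+8=j, o+8=w, r+8=z.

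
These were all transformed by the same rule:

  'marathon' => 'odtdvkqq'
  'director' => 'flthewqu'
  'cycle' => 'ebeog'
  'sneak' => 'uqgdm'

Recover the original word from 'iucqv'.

A repeating key of period 2 is used — shifts +2, +3 over and over.
Decoding iucqv: i−2=g, u−3=r, c−2=a, q−3=n, v−2=t.

grant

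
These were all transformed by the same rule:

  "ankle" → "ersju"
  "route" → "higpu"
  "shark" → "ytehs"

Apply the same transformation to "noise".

rikyu

a(0)→e(4) and n(13)→r(17) fit y≡17x+4 (mod 26); the inverse of 17 mod 26 is 23. This is an affine cipher: with a=0,…,z=25, each position x becomes (17x+4) mod 26.
For noise: n(13)→17·13+4≡17=r; o(14)→17·14+4≡8=i; i(8)→17·8+4≡10=k; s(18)→17·18+4≡24=y; e(4)→17·4+4≡20=u (all mod 26).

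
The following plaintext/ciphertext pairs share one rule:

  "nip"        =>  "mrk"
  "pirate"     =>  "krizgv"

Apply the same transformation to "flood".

uollw

Each pair mirrors across the alphabet (n↔m, i↔r, p↔k): positions sum to 25. This is the alphabet-reversal cipher (Atbash): a becomes z, b becomes y, etc.
Applying it to flood: f↔u, l↔o, o↔l, o↔l, d↔w.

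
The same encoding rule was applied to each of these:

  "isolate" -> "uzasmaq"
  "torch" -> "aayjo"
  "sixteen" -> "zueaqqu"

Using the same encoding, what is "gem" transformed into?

Two shifts are in play — +12 for a/e/i/o/u, +7 for every other letter.
For gem: g(cons)+7=n, e(vowel)+12=q, m(cons)+7=t.

nqt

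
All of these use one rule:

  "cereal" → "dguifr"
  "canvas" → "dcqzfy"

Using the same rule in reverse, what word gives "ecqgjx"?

dancer

In cereal: c→d is +1, e→g is +2, r→u is +3, e→i is +4 — the shift increases by 1 each position. Each letter shifts forward by (position + 1), i.e. 1, 2, 3, … — the shift grows by one for each successive letter.
Undoing it on ecqgjx: e−1=d, c−2=a, q−3=n, g−4=c, j−5=e, x−6=r.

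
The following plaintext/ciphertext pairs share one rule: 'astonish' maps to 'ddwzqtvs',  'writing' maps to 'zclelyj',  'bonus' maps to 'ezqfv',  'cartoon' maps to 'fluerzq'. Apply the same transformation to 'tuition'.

wflelzq

Shifts by position in astonish: pos 0: a→d (+3), pos 1: s→d (+11), pos 2: t→w (+3), pos 3: o→z (+11) — repeating every 2. The shifts repeat in a cycle of length 2: positions 0,1,… shift by +3, +11, then the pattern repeats.
On tuition: t+3=w, u+11=f, i+3=l, t+11=e, i+3=l, o+11=z, n+3=q.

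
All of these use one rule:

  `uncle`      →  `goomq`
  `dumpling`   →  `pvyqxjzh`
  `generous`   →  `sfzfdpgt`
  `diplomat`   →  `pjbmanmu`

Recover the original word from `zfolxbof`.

necklace

A repeating key of period 2 is used — shifts +12, +1 over and over.
Decoding zfolxbof: z−12=n, f−1=e, o−12=c, l−1=k, x−12=l, b−1=a, o−12=c, f−1=e.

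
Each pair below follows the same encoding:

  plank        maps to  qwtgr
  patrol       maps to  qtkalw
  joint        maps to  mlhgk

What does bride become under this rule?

yahin

p(15)→q(16) and l(11)→w(22) fit y≡5x+19 (mod 26); the inverse of 5 mod 26 is 21. This is an affine cipher: with a=0,…,z=25, each position x becomes (5x+19) mod 26.
For bride: b(1)→5·1+19≡24=y; r(17)→5·17+19≡0=a; i(8)→5·8+19≡7=h; d(3)→5·3+19≡8=i; e(4)→5·4+19≡13=n (all mod 26).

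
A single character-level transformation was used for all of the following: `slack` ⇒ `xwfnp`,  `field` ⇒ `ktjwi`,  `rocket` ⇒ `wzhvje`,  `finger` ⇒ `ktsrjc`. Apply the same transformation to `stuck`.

xeznp

Shifts by position in slack: pos 0: s→x (+5), pos 1: l→w (+11), pos 2: a→f (+5), pos 3: c→n (+11) — repeating every 2. It's a Vigenère-style cipher with numeric key [5,11]: position i shifts by key[i mod 2].
Applying it to stuck: s+5=x, t+11=e, u+5=z, c+11=n, k+5=p.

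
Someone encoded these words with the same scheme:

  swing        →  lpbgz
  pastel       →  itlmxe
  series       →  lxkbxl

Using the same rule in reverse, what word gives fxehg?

melon

Each letter is shifted forward by 19 in the alphabet (a Caesar shift of +19).
Undoing it on fxehg: f−19=m, x−19=e, e−19=l, h−19=o, g−19=n.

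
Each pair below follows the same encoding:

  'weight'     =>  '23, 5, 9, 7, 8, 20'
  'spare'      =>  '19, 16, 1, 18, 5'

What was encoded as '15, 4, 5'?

Letters become their 1-indexed alphabet positions: a=1 … z=26.
Reversing it on 15, 4, 5: 15=o, 4=d, 5=e.

ode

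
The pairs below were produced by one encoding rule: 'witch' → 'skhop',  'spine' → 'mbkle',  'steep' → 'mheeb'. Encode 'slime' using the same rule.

mvkqe

w(22)→s(18) and i(8)→k(10) fit y≡21x+24 (mod 26); the inverse of 21 mod 26 is 5. Each letter's alphabet position (a=0..z=25) is mapped through 21·x+24 mod 26 — an affine cipher.
On slime: s(18)→21·18+24≡12=m; l(11)→21·11+24≡21=v; i(8)→21·8+24≡10=k; m(12)→21·12+24≡16=q; e(4)→21·4+24≡4=e (all mod 26).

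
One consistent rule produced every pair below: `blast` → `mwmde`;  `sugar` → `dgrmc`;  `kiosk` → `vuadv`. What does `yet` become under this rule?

jqe

Vowels shift forward by 12 and consonants shift forward by 11.
For yet: y(cons)+11=j, e(vowel)+12=q, t(cons)+11=e.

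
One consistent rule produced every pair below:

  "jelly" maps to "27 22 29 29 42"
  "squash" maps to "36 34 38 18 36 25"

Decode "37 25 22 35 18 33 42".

j is letter #10 and maps to 27: an offset of 17. Each letter is replaced by its alphabet position (a=1..z=26) + 17.
Undoing it on 37 25 22 35 18 33 42: 37→(37−17)÷1=20=t, 25→(25−17)÷1=8=h, 22→(22−17)÷1=5=e, 35→(35−17)÷1=18=r, 18→(18−17)÷1=1=a, 33→(33−17)÷1=16=p, 42→(42−17)÷1=25=y.

therapy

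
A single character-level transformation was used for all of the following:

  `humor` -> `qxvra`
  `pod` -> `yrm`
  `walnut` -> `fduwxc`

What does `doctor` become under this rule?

The shift depends on letter class: consonant h→q is +9, but vowel u→x is +3. Two shifts are in play — +3 for a/e/i/o/u, +9 for every other letter.
On doctor: d(cons)+9=m, o(vowel)+3=r, c(cons)+9=l, t(cons)+9=c, o(vowel)+3=r, r(cons)+9=a.

mrlcra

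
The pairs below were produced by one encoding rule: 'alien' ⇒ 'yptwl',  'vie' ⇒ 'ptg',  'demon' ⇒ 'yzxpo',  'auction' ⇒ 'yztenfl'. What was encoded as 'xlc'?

The output letters match the input read backwards, each shifted +11: alien reversed is neila. Two steps: reverse the string, then apply a Caesar shift of +11.
Decoding xlc: shift back: x−11=m, l−11=a, c−11=r → mar; then reverse → ram.

ram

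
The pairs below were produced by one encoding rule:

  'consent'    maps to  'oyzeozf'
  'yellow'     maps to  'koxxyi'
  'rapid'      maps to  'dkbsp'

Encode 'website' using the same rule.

ionesfo

The rule splits by letter class: vowels +10, consonants +12.
On website: w(cons)+12=i, e(vowel)+10=o, b(cons)+12=n, s(cons)+12=e, i(vowel)+10=s, t(cons)+12=f, e(vowel)+10=o.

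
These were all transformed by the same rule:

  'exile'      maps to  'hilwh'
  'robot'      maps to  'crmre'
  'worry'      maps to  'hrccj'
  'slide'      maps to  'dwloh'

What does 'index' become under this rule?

lyohi

The shift depends on letter class: consonant x→i is +11, but vowel e→h is +3. Two shifts are in play — +3 for a/e/i/o/u, +11 for every other letter.
For index: i(vowel)+3=l, n(cons)+11=y, d(cons)+11=o, e(vowel)+3=h, x(cons)+11=i.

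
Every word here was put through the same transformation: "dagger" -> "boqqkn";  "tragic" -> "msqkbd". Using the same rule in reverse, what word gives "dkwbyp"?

format

The output letters match the input read backwards, each shifted +10: dagger reversed is reggad. Two steps: reverse the string, then apply a Caesar shift of +10.
Decoding dkwbyp: shift back: d−10=t, k−10=a, w−10=m, b−10=r, y−10=o, p−10=f → tamrof; then reverse → format.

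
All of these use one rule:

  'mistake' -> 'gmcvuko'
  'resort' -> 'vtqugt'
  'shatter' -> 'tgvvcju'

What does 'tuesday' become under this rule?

Read the word backwards and shift each letter +2.
For tuesday: reverse → yadseut; then shift: y+2=a, a+2=c, d+2=f, s+2=u, e+2=g, u+2=w, t+2=v.

acfugwv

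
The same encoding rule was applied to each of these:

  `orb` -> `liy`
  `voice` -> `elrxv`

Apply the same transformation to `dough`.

wlfts

Each pair mirrors across the alphabet (o↔l, r↔i, b↔y): positions sum to 25. Each letter is replaced by its mirror in the alphabet: a↔z, b↔y, c↔x, and so on (the Atbash cipher).
For dough: d↔w, o↔l, u↔f, g↔t, h↔s.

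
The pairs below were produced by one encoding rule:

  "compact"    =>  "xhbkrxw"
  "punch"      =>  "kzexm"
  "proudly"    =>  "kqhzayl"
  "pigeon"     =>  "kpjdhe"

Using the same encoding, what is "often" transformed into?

This is an affine cipher: with a=0,…,z=25, each position x becomes (3x+17) mod 26.
Applying it to often: o(14)→3·14+17≡7=h; f(5)→3·5+17≡6=g; t(19)→3·19+17≡22=w; e(4)→3·4+17≡3=d; n(13)→3·13+17≡4=e (all mod 26).

hgwde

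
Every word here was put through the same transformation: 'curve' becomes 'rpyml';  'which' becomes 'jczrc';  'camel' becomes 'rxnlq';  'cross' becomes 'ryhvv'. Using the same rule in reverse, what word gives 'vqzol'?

slide

c(2)→r(17) and u(20)→p(15) fit y≡23x+23 (mod 26); the inverse of 23 mod 26 is 17. Each letter's alphabet position (a=0..z=25) is mapped through 23·x+23 mod 26 — an affine cipher.
Reversing it on vqzol: v(21)→17·(21−23)≡18=s; q(16)→17·(16−23)≡11=l; z(25)→17·(25−23)≡8=i; o(14)→17·(14−23)≡3=d; l(11)→17·(11−23)≡4=e (all mod 26).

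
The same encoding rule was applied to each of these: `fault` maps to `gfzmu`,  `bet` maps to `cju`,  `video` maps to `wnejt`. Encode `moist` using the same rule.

ntntu

The shift depends on letter class: consonant f→g is +1, but vowel a→f is +5. The rule splits by letter class: vowels +5, consonants +1.
Applying it to moist: m(cons)+1=n, o(vowel)+5=t, i(vowel)+5=n, s(cons)+1=t, t(cons)+1=u.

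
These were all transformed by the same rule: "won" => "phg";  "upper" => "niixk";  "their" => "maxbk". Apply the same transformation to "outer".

hnmxk

It's a constant shift of +19 (ROT19).
Applying it to outer: o+19=h, u+19=n, t+19=m, e+19=x, r+19=k.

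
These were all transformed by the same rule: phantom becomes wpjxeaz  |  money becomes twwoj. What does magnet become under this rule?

tipxpf

In phantom: p→w is +7, h→p is +8, a→j is +9, n→x is +10 — the shift increases by 1 each position. Each letter shifts forward by (position + 7), i.e. 7, 8, 9, … — the shift grows by one for each successive letter.
For magnet: m+7=t, a+8=i, g+9=p, n+10=x, e+11=p, t+12=f.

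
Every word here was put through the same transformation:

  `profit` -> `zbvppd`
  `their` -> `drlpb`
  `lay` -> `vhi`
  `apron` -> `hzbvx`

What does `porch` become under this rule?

zvbmr

The shift depends on letter class: consonant p→z is +10, but vowel o→v is +7. Two shifts are in play — +7 for a/e/i/o/u, +10 for every other letter.
On porch: p(cons)+10=z, o(vowel)+7=v, r(cons)+10=b, c(cons)+10=m, h(cons)+10=r.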